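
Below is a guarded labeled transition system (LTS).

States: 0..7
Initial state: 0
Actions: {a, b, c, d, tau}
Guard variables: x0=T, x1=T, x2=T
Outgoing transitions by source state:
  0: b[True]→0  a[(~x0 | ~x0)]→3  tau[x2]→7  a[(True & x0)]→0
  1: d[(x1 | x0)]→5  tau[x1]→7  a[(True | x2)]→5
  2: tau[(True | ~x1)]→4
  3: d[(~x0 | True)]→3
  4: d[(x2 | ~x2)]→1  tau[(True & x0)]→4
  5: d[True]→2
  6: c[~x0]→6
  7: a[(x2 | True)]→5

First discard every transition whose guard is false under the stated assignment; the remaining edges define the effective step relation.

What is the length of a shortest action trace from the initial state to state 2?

Answer: 3

Trace:
Layered search for 2:
  depth 0: {0}
  depth 1: {7}
  depth 2: {5}
  depth 3: {2}
depth(2)=3, e.g. tau·a·d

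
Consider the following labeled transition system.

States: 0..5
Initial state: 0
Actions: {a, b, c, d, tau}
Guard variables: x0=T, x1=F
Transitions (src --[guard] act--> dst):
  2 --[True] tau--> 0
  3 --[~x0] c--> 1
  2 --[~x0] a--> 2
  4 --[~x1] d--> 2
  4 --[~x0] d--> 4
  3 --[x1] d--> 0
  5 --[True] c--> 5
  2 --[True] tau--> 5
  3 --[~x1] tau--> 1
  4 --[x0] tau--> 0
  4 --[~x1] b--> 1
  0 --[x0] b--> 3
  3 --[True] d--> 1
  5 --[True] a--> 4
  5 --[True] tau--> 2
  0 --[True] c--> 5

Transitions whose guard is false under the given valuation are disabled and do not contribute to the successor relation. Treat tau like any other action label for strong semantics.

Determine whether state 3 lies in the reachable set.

Answer: REACHABLE

Working:
12 transition(s) survive guard evaluation.
L0 = {0}
L1 = {3,5}  now seen {0,3,5}
L2 = {1,2,4}  now seen {0,1,2,3,4,5}
Reach set: {0,1,2,3,4,5}
trace reaching 3: b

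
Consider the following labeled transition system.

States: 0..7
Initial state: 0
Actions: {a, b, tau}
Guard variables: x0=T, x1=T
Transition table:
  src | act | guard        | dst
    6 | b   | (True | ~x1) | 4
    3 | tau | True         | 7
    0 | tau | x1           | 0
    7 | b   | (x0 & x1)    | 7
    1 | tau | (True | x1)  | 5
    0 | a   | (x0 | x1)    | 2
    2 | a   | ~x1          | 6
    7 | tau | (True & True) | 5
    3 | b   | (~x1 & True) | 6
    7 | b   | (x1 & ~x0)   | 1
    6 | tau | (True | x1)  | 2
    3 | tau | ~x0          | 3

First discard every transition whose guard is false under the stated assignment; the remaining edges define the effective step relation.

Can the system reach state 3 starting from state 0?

Guard filter leaves 8 enabled edge(s).
depth 0: {0}
depth 1: {2}  cumulative {0,2}
R = {0,2}

Answer: UNREACHABLE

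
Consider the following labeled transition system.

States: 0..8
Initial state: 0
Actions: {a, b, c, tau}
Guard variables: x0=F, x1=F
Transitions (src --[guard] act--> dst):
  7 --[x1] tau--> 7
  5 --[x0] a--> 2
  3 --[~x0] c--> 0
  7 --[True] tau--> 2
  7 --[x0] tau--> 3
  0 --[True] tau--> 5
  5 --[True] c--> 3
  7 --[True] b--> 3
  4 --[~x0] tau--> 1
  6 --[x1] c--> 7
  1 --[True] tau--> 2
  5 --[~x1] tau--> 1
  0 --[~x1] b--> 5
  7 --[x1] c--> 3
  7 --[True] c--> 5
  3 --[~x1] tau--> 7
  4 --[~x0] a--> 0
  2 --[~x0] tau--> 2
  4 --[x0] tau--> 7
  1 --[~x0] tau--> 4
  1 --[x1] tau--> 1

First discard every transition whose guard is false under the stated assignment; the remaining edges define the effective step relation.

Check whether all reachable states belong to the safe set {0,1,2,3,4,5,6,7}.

Allowed set {0,1,2,3,4,5,6,7}
Reachable = {0,1,2,3,4,5,7}
  0: safe
  1: safe
  2: safe
  3: safe
  4: safe
  5: safe
  7: safe

Answer: INVARIANT HOLDS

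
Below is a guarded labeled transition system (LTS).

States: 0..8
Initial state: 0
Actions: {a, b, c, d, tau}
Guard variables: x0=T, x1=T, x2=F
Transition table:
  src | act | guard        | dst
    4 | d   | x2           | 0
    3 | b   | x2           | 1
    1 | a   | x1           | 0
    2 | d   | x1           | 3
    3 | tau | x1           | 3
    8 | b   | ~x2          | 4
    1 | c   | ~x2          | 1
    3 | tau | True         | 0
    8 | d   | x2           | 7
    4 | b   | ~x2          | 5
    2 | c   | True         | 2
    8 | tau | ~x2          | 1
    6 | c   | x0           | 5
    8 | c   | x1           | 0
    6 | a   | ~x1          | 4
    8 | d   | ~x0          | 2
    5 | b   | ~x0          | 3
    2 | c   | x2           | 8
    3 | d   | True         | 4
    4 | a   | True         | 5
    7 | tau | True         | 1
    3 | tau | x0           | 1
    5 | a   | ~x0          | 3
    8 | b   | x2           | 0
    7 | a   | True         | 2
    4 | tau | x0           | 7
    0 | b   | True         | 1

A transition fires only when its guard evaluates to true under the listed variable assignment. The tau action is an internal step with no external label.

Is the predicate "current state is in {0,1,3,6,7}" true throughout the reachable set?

Answer: INVARIANT HOLDS

Trace:
Allowed set {0,1,3,6,7}
R = {0,1}
  0: ok
  1: ok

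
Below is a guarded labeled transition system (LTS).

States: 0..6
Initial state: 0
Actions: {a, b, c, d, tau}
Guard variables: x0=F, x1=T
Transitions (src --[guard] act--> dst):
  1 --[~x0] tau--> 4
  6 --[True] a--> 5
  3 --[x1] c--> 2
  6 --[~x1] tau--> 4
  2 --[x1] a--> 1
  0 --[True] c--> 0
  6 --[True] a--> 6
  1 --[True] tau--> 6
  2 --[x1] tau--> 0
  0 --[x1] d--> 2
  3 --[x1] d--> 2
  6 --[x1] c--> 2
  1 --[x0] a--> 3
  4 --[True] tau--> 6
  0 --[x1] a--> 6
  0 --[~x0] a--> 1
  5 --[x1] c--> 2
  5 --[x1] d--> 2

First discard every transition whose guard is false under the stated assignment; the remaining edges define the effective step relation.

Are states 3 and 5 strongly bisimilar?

Refine partition for ~:
  P[0] = {{0,1,2,3,4,5,6}}
  P[1] = {{0},{1,4},{2},{3,5},{6}}
  P[2] = {{0},{1},{2},{3,5},{4},{6}}
6 equivalence class(es) (converged in 3)
[3]={3,5}  [5]={3,5}

Answer: BISIMILAR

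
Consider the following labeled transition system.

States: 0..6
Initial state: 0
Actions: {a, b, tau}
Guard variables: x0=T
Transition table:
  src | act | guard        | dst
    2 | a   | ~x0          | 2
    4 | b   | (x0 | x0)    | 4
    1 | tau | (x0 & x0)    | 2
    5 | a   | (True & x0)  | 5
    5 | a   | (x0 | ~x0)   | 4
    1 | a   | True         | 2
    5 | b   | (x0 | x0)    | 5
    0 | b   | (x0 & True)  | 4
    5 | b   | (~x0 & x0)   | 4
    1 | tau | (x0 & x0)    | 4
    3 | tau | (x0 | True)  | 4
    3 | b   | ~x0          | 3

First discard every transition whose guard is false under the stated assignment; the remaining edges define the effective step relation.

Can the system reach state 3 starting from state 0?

After dropping false guards: 9 live edges.
depth 0: {0}
depth 1: {4}  now seen {0,4}
Reach set: {0,4}

Answer: UNREACHABLE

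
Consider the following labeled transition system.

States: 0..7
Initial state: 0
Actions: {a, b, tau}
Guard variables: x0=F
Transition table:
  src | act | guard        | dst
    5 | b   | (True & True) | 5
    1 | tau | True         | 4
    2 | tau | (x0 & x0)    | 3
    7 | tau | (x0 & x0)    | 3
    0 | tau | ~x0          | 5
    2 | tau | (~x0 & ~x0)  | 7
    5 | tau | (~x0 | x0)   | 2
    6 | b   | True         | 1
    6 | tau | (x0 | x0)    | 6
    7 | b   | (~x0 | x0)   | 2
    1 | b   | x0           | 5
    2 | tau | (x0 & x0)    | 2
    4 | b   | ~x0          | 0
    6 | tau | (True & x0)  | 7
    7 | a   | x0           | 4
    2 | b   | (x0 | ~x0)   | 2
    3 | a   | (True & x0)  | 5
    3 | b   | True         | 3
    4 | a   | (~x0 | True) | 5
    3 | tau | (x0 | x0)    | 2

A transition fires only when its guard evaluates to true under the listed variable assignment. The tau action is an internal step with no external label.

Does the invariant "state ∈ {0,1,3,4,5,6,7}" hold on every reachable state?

Allowed set {0,1,3,4,5,6,7}
Reachable = {0,2,5,7}
  0: ✓
  2: outside
  5: ✓
  7: ✓
counterexample path to 2: tau·tau

Answer: INVARIANT VIOLATED at state 2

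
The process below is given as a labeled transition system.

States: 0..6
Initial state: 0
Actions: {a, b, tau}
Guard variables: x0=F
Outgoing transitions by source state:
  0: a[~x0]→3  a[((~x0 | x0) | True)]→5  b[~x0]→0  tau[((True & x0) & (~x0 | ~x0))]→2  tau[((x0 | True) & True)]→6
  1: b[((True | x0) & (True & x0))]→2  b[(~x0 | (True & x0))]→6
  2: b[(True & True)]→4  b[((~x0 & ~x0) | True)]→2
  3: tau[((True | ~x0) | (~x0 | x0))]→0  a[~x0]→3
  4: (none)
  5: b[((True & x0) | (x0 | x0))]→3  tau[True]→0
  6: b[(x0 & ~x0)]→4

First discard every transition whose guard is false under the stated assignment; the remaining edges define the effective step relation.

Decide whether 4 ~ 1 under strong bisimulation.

Answer: NOT BISIMILAR

Trace:
Bisimulation quotient by refinement:
  P[0] = {{0,1,2,3,4,5,6}}
  P[1] = {{0},{1,2},{3},{4,6},{5}}
  P[2] = {{0},{1},{2},{3},{4,6},{5}}
stable after 3 split(s): 6 block(s)
4∈{4,6}, 1∈{1}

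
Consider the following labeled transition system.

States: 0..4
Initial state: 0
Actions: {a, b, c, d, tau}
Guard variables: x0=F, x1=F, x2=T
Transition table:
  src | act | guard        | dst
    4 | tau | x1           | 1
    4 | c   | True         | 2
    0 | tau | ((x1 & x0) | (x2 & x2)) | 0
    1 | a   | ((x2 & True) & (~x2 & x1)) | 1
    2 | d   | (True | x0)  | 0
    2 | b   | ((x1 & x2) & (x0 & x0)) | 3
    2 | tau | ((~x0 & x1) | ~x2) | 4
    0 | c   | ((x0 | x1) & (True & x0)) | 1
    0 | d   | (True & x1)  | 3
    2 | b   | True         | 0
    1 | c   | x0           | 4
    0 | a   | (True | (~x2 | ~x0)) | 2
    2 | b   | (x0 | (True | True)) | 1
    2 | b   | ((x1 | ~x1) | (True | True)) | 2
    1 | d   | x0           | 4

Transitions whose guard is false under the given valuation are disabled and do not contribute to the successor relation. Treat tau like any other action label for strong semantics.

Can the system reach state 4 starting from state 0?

Answer: UNREACHABLE

Trace:
7 transition(s) survive guard evaluation.
Layer 0: {0}
Layer 1: {2}  total {0,2}
Layer 2: {1}  total {0,1,2}
R = {0,1,2}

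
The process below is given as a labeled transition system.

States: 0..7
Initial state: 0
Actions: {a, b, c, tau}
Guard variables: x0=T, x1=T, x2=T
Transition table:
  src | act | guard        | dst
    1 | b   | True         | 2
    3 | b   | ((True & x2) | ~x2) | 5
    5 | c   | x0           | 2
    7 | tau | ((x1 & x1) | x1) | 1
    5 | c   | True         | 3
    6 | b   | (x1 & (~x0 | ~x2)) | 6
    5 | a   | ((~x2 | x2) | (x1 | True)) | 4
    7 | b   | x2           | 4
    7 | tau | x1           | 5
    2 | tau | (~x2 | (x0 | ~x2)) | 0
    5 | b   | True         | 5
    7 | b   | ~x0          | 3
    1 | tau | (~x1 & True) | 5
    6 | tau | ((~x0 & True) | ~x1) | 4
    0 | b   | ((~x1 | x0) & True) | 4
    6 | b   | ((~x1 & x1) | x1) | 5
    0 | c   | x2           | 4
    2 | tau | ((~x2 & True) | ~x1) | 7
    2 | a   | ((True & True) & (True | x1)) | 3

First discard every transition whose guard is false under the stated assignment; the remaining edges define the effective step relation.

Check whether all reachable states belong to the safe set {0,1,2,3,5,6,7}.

Safe = {0,1,2,3,5,6,7}
R = {0,4}
  0: ok
  4: outside
witness against invariant: b → 4

Answer: INVARIANT VIOLATED at state 4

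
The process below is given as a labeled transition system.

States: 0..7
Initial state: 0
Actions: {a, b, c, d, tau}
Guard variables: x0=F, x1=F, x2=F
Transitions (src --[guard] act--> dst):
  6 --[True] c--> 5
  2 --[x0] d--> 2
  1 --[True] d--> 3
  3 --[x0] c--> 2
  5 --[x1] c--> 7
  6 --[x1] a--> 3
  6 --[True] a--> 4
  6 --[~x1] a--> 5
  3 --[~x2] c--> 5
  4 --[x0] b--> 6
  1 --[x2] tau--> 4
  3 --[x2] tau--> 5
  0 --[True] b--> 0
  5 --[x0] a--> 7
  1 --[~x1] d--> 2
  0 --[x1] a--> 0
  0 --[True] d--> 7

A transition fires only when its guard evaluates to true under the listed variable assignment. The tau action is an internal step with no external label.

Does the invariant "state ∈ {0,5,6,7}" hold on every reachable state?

Answer: INVARIANT HOLDS

Analysis:
Inv-set: {0,5,6,7}
Reach set: {0,7}
  0: safe
  7: safe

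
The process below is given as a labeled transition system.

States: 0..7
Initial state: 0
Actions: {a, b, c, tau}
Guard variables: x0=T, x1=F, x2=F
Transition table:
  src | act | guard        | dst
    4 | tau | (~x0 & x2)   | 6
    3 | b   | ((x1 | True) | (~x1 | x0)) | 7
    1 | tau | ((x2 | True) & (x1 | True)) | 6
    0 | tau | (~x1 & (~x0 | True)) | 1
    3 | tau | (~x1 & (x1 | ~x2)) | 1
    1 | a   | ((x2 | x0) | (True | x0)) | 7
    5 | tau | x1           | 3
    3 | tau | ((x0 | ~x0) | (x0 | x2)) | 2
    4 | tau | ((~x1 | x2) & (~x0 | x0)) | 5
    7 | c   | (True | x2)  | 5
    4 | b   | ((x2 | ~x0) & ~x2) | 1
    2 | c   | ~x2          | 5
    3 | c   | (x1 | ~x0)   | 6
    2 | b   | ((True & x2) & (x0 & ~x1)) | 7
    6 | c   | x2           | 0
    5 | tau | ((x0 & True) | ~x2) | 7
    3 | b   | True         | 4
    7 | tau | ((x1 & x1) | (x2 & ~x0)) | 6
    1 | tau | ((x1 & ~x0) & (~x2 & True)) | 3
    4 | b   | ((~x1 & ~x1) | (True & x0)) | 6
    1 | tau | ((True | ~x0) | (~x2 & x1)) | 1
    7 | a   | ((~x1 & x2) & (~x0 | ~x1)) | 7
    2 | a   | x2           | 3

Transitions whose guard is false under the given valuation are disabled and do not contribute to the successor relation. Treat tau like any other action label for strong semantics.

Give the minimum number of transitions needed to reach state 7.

Breadth-first toward 7:
  Layer 0: {0}
  Layer 1: {1}
  Layer 2: {6,7}
depth(7)=2, e.g. tau·a

Answer: 2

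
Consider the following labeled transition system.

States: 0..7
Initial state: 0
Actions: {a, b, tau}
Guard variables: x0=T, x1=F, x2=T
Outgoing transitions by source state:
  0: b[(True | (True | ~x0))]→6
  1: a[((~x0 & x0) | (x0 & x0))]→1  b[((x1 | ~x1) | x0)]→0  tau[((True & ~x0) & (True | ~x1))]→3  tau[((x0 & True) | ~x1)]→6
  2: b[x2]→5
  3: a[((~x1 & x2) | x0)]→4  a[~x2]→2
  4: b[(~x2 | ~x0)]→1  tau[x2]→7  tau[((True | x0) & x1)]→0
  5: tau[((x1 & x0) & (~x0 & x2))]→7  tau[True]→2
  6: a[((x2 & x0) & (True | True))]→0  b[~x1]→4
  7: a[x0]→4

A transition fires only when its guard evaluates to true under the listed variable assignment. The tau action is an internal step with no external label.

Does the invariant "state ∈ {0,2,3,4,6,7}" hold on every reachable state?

Answer: INVARIANT HOLDS

Working:
Inv-set: {0,2,3,4,6,7}
R = {0,4,6,7}
  0: safe
  4: safe
  6: safe
  7: safe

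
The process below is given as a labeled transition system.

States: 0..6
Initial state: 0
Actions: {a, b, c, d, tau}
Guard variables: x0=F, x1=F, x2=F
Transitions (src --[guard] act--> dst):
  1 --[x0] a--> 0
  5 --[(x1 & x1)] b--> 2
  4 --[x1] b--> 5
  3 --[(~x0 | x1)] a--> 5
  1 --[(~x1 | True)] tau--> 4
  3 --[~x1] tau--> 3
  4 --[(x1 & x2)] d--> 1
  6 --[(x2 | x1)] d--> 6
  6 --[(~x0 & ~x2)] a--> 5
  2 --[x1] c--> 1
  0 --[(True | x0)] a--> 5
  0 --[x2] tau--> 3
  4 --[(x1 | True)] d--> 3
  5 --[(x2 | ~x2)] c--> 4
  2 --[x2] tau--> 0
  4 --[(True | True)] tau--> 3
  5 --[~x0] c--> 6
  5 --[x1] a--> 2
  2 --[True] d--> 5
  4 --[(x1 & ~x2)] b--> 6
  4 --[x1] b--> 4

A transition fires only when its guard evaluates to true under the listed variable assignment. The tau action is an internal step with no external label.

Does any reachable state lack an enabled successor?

Reachable = {0,3,4,5,6}
  0: a→5  [1 exit(s)]
  3: a→5  tau→3  [2 exit(s)]
  4: d→3  tau→3  [2 exit(s)]
  5: c→4  c→6  [2 exit(s)]
  6: a→5  [1 exit(s)]

Answer: DEADLOCK-FREE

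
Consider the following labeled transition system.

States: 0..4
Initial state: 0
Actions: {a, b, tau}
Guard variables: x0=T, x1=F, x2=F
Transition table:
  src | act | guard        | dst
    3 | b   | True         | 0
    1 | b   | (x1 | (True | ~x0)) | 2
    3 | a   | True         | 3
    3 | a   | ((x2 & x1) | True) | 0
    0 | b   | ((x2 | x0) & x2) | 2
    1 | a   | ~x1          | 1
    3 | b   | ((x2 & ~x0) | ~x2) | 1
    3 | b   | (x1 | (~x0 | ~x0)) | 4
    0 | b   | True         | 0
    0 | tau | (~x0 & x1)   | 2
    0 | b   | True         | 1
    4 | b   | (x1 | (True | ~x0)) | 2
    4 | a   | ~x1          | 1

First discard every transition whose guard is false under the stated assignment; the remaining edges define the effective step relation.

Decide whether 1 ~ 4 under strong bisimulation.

Answer: BISIMILAR

Trace:
Bisimulation quotient by refinement:
  π0 = {{0,1,2,3,4}}
  π1 = {{0},{1,3,4},{2}}
  π2 = {{0},{1,4},{2},{3}}
stable after 3 split(s): 4 block(s)
[1]={1,4}  [4]={1,4}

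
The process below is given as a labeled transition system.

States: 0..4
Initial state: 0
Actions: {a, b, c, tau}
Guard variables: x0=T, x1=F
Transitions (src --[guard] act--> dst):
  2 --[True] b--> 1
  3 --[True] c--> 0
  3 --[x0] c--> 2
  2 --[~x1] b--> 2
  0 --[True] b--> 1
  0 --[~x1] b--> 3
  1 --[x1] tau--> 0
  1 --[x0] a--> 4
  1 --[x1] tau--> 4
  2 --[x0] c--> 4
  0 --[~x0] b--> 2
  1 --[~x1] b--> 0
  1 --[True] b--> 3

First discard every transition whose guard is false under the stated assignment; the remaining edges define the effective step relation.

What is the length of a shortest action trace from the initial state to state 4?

Breadth-first toward 4:
  Layer 0: {0}
  Layer 1: {1,3}
  Layer 2: {2,4}
4 enters at depth 2; path b·a

Answer: 2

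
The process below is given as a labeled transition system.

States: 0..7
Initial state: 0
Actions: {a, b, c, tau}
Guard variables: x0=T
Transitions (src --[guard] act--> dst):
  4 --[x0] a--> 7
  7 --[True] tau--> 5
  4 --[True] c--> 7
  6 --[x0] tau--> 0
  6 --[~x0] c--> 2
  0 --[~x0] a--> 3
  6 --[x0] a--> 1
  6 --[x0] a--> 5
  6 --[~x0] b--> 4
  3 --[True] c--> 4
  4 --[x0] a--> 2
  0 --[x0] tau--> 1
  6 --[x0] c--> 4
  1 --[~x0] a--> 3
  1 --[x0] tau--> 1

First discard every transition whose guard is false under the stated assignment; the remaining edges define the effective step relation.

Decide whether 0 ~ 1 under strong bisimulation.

Bisimulation quotient by refinement:
  round 0: {{0,1,2,3,4,5,6,7}}
  round 1: {{0,1,7},{2,5},{3},{4},{6}}
  round 2: {{0,1},{2,5},{3},{4},{6},{7}}
stable after 3 split(s): 6 block(s)
[0]={0,1}  [1]={0,1}

Answer: BISIMILAR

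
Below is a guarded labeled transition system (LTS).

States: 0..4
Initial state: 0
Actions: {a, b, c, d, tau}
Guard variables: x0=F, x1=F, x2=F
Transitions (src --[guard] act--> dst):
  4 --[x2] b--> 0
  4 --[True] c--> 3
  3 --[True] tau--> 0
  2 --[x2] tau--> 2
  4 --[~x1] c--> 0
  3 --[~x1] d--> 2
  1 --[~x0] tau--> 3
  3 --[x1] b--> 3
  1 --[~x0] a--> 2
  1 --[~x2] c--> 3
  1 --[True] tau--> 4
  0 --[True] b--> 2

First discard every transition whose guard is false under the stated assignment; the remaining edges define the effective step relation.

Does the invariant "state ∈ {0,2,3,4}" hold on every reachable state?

Answer: INVARIANT HOLDS

Working:
Inv-set: {0,2,3,4}
Reachable = {0,2}
  0: safe
  2: safe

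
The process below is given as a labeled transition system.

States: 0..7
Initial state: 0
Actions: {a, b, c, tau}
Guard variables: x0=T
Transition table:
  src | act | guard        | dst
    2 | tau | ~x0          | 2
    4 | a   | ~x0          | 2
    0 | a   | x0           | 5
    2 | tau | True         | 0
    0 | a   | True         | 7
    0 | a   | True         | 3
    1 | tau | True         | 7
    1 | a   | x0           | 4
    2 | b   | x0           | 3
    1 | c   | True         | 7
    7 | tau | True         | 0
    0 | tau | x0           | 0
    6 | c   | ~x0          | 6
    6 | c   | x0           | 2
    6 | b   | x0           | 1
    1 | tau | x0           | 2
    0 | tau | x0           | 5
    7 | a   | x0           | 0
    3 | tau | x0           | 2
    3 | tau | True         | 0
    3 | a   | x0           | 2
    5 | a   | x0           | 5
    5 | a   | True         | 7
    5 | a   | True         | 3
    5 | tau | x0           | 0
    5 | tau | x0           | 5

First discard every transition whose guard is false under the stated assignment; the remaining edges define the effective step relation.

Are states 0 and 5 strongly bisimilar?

Answer: BISIMILAR

Analysis:
Compute ~ classes (split until stable):
  P[0] = {{0,1,2,3,4,5,6,7}}
  P[1] = {{0,3,5,7},{1},{2},{4},{6}}
  P[2] = {{0,5,7},{1},{2},{3},{4},{6}}
  P[3] = {{0,5},{1},{2},{3},{4},{6},{7}}
stable after 4 split(s): 7 block(s)
[0]={0,5}  [5]={0,5}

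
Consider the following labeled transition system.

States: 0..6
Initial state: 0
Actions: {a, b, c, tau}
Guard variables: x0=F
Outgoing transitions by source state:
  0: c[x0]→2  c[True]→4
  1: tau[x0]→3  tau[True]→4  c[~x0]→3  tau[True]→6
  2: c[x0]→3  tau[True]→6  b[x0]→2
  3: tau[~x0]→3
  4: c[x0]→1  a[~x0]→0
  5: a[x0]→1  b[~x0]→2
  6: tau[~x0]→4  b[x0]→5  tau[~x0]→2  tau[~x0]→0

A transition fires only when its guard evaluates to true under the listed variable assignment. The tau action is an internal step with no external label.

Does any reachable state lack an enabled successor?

Reach set: {0,4}
  0: c→4  [1 exit(s)]
  4: a→0  [1 exit(s)]

Answer: DEADLOCK-FREE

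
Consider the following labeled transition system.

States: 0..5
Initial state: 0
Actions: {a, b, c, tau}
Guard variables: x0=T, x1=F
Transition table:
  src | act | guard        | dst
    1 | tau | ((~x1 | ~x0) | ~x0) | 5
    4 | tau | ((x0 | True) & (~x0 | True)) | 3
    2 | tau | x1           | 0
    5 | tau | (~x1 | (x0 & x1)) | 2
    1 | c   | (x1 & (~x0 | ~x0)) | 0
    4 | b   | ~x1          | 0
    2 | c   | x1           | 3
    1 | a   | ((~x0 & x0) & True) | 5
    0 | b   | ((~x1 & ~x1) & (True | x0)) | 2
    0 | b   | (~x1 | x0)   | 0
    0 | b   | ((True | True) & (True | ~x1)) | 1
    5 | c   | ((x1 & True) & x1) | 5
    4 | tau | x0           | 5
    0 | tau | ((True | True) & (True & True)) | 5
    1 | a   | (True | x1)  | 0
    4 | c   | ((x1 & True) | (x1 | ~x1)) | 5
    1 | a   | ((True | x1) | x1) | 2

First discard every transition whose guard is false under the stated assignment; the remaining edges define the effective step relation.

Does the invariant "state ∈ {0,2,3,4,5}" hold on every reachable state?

Answer: INVARIANT VIOLATED at state 1

Working:
Safe = {0,2,3,4,5}
Reachable = {0,1,2,5}
  0: safe
  1: ✗ unsafe
  2: safe
  5: safe
reach 1 via b — violates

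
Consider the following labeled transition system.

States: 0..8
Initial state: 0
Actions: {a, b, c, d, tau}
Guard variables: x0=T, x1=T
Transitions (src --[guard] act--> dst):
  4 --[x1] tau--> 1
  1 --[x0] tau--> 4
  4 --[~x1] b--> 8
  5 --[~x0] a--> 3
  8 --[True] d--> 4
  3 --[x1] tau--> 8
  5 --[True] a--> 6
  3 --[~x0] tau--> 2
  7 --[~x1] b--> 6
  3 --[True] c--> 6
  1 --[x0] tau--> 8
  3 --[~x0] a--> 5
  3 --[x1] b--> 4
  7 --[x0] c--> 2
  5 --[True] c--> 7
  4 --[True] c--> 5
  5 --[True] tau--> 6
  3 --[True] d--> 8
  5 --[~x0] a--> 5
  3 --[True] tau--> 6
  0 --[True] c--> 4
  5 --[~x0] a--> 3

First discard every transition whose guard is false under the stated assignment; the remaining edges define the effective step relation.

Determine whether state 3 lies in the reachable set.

After dropping false guards: 15 live edges.
L0 = {0}
L1 = {4}  cumulative {0,4}
L2 = {1,5}  cumulative {0,1,4,5}
L3 = {6,7,8}  cumulative {0,1,4,5,6,7,8}
L4 = {2}  cumulative {0,1,2,4,5,6,7,8}
Reach set: {0,1,2,4,5,6,7,8}

Answer: UNREACHABLE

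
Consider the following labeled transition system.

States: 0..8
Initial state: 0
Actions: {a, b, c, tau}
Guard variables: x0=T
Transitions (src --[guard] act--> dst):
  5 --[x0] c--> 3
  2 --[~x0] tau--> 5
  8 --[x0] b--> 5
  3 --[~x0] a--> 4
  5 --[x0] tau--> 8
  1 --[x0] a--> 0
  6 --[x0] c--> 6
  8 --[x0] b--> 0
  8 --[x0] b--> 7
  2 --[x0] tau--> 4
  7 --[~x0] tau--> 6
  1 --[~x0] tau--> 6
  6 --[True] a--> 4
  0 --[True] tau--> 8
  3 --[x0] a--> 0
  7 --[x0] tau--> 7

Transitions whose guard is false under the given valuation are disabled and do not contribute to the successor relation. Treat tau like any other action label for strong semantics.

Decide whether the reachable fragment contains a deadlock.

Answer: DEADLOCK-FREE

Working:
R = {0,3,5,7,8}
  0: tau→8  [1 out]
  3: a→0  [1 out]
  5: c→3  tau→8  [2 out]
  7: tau→7  [1 out]
  8: b→0  b→5  b→7  [3 out]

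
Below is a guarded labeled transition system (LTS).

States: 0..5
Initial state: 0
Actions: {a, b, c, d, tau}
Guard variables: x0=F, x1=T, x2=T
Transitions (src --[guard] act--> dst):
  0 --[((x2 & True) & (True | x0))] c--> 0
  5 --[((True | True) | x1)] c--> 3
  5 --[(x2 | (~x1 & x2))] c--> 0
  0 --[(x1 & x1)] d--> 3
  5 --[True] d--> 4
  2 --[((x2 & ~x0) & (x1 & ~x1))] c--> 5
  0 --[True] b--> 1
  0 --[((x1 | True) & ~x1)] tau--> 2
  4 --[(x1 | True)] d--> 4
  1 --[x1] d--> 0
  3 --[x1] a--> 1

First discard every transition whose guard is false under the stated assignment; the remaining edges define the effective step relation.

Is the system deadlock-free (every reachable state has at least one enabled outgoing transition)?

R = {0,1,3}
  0: b→1  c→0  d→3  [3 out]
  1: d→0  [1 out]
  3: a→1  [1 out]

Answer: DEADLOCK-FREE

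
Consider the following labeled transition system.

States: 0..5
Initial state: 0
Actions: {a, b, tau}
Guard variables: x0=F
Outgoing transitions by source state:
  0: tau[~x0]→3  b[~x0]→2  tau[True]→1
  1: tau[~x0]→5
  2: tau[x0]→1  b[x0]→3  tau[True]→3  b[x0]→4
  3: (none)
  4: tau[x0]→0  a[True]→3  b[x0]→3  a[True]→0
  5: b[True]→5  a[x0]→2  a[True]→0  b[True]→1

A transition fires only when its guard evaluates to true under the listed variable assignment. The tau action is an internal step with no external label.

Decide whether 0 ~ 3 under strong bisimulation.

Answer: NOT BISIMILAR

Working:
Compute ~ classes (split until stable):
  round 0: {{0,1,2,3,4,5}}
  round 1: {{0},{1,2},{3},{4},{5}}
  round 2: {{0},{1},{2},{3},{4},{5}}
stable after 3 split(s): 6 block(s)
class of 0: {0}; class of 3: {3}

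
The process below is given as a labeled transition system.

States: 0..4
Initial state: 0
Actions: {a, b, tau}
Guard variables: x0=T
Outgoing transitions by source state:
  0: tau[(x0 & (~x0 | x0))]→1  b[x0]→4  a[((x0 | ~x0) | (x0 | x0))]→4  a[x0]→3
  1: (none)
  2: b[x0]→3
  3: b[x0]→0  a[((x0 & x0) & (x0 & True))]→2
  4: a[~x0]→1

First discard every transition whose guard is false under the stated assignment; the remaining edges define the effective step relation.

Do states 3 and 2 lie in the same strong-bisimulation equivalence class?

Answer: NOT BISIMILAR

Working:
Compute ~ classes (split until stable):
  P[0] = {{0,1,2,3,4}}
  P[1] = {{0},{1,4},{2},{3}}
stable after 2 split(s): 4 block(s)
class of 3: {3}; class of 2: {2}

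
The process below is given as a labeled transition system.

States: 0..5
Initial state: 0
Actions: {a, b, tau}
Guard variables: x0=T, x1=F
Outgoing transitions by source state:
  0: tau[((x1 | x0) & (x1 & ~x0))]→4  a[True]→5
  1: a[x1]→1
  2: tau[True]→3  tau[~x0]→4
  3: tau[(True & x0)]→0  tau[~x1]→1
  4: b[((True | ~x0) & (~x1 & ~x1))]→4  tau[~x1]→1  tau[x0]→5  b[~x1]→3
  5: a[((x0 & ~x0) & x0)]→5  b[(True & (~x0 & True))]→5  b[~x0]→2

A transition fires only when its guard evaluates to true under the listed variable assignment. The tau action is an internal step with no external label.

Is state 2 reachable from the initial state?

After dropping false guards: 8 live edges.
Layer 0: {0}
Layer 1: {5}  cumulative {0,5}
Reachable = {0,5}

Answer: UNREACHABLE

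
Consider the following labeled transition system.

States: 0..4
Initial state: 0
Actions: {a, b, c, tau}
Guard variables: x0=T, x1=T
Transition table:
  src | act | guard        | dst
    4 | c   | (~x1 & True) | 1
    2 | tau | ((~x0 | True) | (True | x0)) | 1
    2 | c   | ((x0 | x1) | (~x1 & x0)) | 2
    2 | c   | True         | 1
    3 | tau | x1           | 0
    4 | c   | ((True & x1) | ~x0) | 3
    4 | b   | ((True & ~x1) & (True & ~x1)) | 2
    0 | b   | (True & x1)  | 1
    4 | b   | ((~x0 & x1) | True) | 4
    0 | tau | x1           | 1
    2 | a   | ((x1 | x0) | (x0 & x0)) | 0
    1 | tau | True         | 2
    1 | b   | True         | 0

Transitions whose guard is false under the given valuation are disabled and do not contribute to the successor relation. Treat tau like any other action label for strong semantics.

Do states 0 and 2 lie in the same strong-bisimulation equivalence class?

Answer: NOT BISIMILAR

Analysis:
Compute ~ classes (split until stable):
  P[0] = {{0,1,2,3,4}}
  P[1] = {{0,1},{2},{3},{4}}
  P[2] = {{0},{1},{2},{3},{4}}
stable after 3 split(s): 5 block(s)
[0]={0}  [2]={2}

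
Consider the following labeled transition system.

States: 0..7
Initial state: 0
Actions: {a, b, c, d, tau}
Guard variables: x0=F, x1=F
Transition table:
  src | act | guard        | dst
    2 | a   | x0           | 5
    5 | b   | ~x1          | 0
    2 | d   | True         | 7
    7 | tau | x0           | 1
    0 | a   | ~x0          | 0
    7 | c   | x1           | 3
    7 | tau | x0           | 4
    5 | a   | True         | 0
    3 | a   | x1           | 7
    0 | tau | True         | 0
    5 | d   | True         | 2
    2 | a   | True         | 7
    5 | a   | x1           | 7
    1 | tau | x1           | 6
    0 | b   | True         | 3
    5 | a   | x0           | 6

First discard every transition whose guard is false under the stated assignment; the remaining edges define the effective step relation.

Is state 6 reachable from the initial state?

Guard filter leaves 8 enabled edge(s).
Layer 0: {0}
Layer 1: {3}  now seen {0,3}
Reachable = {0,3}

Answer: UNREACHABLE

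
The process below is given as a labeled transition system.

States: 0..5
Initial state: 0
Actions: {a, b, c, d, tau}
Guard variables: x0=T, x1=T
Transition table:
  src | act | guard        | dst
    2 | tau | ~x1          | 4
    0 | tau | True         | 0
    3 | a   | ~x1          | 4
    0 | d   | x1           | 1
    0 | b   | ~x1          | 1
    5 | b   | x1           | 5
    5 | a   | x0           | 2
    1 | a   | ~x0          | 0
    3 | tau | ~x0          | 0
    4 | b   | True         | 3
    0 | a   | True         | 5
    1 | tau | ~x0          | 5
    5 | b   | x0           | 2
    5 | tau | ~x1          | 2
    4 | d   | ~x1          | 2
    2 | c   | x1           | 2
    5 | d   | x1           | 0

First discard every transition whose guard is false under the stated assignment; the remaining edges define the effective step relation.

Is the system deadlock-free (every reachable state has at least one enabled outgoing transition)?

Reachable = {0,1,2,5}
  0: a→5  d→1  tau→0  [3 out]
  1: ∅  [STUCK]
  2: c→2  [1 out]
  5: a→2  b→2  b→5  d→0  [4 out]
trace reaching 1: d

Answer: DEADLOCK at state 1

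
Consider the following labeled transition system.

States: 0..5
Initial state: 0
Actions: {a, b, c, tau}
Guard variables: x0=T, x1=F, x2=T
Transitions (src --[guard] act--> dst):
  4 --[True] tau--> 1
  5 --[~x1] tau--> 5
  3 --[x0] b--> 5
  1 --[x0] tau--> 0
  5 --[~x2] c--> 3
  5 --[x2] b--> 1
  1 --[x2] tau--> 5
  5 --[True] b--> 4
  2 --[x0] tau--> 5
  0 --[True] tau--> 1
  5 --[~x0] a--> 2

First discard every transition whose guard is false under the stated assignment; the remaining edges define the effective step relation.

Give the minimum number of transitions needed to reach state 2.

Answer: UNREACHABLE

Working:
Layered search for 2:
  Layer 0: {0}
  Layer 1: {1}
  Layer 2: {5}
  Layer 3: {4}
2 never appears.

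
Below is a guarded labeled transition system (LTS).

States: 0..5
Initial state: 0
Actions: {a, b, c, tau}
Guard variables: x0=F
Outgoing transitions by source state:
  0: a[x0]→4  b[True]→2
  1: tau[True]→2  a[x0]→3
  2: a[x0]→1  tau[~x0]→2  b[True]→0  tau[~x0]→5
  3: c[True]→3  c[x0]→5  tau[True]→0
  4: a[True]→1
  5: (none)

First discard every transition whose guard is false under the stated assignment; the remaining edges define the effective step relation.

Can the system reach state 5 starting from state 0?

Answer: REACHABLE

Trace:
After dropping false guards: 8 live edges.
Layer 0: {0}
Layer 1: {2}  cumulative {0,2}
Layer 2: {5}  cumulative {0,2,5}
Reachable = {0,2,5}
trace reaching 5: b·tau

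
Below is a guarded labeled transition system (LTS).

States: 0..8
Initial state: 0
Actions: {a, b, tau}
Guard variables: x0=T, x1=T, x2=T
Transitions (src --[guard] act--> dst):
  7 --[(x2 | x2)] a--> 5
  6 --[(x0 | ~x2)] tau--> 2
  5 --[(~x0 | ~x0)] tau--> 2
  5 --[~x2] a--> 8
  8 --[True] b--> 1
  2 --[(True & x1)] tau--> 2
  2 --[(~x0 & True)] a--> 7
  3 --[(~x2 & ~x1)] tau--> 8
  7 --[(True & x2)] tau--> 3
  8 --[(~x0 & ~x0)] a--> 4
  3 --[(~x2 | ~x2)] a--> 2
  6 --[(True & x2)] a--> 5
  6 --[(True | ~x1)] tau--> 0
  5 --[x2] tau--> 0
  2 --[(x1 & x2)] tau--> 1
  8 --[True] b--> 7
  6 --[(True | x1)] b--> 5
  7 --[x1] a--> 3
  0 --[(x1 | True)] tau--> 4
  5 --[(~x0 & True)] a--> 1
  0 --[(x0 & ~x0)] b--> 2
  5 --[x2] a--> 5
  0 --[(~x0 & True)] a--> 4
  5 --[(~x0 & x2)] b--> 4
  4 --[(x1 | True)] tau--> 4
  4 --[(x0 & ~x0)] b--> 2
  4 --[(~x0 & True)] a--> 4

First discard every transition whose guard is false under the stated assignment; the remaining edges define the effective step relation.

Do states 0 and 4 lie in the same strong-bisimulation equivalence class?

Bisimulation quotient by refinement:
  π0 = {{0,1,2,3,4,5,6,7,8}}
  π1 = {{0,2,4},{1,3},{5,7},{6},{8}}
  π2 = {{0,4},{1,3},{2},{5},{6},{7},{8}}
stable after 3 split(s): 7 block(s)
class of 0: {0,4}; class of 4: {0,4}

Answer: BISIMILAR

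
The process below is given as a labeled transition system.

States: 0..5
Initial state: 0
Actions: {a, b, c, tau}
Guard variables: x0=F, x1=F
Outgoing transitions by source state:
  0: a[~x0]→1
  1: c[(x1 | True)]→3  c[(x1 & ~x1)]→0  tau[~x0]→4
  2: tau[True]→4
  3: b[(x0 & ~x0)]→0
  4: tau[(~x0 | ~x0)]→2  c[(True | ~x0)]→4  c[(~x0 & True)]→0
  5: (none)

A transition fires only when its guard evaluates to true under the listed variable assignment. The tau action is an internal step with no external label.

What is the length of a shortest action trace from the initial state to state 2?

BFS to 2:
  Layer 0: {0}
  Layer 1: {1}
  Layer 2: {3,4}
  Layer 3: {2}
depth(2)=3, e.g. a·tau·tau

Answer: 3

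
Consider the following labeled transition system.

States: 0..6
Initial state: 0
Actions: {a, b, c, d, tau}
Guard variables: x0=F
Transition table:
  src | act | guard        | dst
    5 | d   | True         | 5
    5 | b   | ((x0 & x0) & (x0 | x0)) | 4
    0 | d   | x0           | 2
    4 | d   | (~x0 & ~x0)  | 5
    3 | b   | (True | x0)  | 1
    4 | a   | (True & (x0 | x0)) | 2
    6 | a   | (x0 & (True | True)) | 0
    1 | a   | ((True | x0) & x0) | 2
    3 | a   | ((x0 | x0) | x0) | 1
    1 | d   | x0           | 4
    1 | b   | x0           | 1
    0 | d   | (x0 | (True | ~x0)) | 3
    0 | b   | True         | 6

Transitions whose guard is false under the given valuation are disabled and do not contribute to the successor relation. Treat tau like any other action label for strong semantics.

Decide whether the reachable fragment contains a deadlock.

Answer: DEADLOCK at state 1

Analysis:
Reach set: {0,1,3,6}
  0: b→6  d→3  [2 out]
  1: ∅  [no exit]
  3: b→1  [1 out]
  6: ∅  [no exit]
Path to 1: d·b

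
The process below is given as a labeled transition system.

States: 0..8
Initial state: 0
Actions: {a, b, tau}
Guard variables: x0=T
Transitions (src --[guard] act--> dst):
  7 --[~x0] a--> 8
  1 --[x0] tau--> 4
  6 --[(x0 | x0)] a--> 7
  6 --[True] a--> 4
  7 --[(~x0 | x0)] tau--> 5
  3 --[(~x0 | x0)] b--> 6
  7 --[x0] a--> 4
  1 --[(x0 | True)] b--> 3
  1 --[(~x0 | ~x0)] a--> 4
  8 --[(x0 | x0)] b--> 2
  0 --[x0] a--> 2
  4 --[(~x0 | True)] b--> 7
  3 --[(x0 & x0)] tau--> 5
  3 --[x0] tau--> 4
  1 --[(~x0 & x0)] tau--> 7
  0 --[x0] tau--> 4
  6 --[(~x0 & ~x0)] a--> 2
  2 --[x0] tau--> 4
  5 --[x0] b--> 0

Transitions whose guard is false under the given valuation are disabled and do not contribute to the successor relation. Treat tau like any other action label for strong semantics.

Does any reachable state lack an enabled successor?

Reach set: {0,2,4,5,7}
  0: a→2  tau→4  [2 exit(s)]
  2: tau→4  [1 exit(s)]
  4: b→7  [1 exit(s)]
  5: b→0  [1 exit(s)]
  7: a→4  tau→5  [2 exit(s)]

Answer: DEADLOCK-FREE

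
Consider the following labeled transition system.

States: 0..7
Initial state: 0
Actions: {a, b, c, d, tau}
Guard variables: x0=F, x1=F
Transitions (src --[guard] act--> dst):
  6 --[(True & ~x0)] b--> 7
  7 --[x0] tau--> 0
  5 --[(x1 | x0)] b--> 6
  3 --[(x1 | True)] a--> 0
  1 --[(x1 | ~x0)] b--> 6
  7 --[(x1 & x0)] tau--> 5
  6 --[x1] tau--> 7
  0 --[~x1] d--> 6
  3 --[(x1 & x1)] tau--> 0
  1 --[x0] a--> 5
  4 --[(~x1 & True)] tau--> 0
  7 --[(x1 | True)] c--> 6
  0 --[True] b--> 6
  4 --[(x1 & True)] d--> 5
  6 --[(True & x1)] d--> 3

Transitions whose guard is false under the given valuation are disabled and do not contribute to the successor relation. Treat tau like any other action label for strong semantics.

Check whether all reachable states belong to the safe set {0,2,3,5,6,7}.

Answer: INVARIANT HOLDS

Working:
Inv-set: {0,2,3,5,6,7}
R = {0,6,7}
  0: ✓
  6: ✓
  7: ✓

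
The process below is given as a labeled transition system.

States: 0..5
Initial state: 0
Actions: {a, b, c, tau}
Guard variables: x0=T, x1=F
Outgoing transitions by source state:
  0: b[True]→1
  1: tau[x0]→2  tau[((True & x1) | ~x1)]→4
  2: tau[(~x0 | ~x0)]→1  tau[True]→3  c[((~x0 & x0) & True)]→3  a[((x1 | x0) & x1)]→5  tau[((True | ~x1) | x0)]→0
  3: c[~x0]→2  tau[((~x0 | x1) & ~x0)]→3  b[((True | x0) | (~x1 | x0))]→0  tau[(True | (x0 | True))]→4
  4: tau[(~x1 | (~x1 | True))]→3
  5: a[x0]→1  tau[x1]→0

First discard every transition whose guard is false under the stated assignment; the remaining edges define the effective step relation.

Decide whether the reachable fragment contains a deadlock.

Answer: DEADLOCK-FREE

Trace:
Reachable = {0,1,2,3,4}
  0: b→1  [1 exit(s)]
  1: tau→2  tau→4  [2 exit(s)]
  2: tau→0  tau→3  [2 exit(s)]
  3: b→0  tau→4  [2 exit(s)]
  4: tau→3  [1 exit(s)]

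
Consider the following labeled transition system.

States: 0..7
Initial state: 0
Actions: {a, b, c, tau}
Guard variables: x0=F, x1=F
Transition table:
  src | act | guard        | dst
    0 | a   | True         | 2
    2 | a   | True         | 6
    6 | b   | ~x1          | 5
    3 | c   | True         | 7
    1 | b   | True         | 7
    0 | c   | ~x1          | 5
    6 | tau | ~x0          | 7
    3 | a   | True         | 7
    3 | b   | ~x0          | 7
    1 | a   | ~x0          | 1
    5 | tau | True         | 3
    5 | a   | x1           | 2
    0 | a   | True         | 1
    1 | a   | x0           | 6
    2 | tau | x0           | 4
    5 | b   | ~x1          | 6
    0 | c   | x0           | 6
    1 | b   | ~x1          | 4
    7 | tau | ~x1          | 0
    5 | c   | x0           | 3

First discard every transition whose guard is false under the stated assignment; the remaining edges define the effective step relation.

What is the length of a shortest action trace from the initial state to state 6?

Layered search for 6:
  Layer 0: {0}
  Layer 1: {1,2,5}
  Layer 2: {3,4,6,7}
depth(6)=2, e.g. a·a

Answer: 2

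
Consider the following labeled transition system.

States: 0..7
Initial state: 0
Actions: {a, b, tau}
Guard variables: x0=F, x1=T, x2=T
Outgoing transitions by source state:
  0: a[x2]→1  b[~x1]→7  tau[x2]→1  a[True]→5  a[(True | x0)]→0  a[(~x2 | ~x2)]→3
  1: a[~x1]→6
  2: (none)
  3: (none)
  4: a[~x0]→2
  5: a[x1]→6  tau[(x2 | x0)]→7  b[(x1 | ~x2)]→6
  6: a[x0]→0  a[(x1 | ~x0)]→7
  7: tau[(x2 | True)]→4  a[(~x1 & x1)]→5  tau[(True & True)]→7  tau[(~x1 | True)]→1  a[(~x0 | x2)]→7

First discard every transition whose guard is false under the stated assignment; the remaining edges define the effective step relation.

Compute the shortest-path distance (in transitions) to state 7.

Answer: 2

Trace:
Layered search for 7:
  L0 = {0}
  L1 = {1,5}
  L2 = {6,7}
7 enters at depth 2; path a·tau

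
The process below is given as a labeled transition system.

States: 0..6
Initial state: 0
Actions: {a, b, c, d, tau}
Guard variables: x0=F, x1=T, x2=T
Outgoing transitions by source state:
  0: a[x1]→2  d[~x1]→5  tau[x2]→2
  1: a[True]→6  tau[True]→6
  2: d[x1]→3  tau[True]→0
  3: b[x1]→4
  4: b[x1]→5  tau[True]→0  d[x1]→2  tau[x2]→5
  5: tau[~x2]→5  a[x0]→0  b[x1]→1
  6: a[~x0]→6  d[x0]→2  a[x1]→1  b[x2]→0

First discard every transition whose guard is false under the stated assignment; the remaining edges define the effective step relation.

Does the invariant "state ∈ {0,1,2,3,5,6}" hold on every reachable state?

Allowed set {0,1,2,3,5,6}
Reachable = {0,1,2,3,4,5,6}
  0: ✓
  1: ✓
  2: ✓
  3: ✓
  4: ✗ unsafe
  5: ✓
  6: ✓
reach 4 via a·d·b — violates

Answer: INVARIANT VIOLATED at state 4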